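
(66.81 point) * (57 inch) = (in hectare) 3.412e-06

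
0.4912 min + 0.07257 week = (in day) 0.5083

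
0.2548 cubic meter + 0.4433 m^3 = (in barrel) 4.391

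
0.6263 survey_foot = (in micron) 1.909e+05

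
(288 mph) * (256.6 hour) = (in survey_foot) 3.902e+08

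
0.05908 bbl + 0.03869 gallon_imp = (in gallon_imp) 2.105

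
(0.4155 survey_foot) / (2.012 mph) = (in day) 1.63e-06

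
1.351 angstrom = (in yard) 1.477e-10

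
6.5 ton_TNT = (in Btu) 2.578e+07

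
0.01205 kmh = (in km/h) 0.01205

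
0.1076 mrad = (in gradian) 0.00685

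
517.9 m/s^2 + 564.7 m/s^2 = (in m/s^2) 1083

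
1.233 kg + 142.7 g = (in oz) 48.53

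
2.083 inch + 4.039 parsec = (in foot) 4.089e+17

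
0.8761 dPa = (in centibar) 8.761e-05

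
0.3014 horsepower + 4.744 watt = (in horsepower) 0.3078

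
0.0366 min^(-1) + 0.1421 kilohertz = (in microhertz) 1.421e+08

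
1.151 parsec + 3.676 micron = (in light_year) 3.754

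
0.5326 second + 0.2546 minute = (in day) 0.000183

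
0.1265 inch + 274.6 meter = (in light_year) 2.903e-14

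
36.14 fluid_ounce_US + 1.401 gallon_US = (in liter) 6.372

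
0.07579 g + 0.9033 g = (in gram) 0.9791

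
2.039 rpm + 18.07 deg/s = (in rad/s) 0.5289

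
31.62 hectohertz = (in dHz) 3.162e+04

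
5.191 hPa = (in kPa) 0.5191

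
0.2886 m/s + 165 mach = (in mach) 165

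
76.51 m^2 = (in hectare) 0.007651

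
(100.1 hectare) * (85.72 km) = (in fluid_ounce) 2.901e+15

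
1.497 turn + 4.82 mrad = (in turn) 1.498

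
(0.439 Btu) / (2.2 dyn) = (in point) 5.968e+10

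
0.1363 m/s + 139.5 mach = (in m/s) 4.75e+04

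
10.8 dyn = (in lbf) 2.428e-05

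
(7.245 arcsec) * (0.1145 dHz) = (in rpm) 3.841e-06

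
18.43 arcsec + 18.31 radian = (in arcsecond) 3.777e+06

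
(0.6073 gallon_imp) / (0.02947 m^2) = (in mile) 5.821e-05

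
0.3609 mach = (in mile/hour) 274.9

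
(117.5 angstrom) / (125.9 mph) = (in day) 2.416e-15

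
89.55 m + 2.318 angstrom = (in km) 0.08955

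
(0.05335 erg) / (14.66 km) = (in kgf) 3.711e-14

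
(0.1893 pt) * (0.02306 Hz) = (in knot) 2.993e-06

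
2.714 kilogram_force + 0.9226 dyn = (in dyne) 2.662e+06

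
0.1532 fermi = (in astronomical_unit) 1.024e-27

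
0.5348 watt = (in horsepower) 0.0007172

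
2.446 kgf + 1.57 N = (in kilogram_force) 2.606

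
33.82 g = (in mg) 3.382e+04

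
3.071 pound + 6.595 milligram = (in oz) 49.14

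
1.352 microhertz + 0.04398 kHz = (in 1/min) 2639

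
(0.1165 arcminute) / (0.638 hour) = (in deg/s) 8.454e-07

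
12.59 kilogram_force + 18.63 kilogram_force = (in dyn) 3.062e+07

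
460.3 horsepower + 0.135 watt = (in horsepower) 460.3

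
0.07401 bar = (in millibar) 74.01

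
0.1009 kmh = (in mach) 8.231e-05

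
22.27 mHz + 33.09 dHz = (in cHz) 333.1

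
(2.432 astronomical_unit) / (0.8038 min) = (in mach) 2.216e+07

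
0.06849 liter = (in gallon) 0.01809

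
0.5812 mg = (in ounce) 2.05e-05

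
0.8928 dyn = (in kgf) 9.104e-07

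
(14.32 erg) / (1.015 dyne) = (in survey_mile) 8.767e-05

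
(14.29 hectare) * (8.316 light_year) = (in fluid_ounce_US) 3.802e+26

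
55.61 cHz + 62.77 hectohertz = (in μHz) 6.278e+09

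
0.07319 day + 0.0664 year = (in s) 2.1e+06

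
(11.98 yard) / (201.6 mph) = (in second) 0.1216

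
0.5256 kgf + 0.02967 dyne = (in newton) 5.154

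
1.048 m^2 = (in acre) 0.000259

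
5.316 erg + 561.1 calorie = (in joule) 2348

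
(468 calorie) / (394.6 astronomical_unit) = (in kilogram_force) 3.382e-12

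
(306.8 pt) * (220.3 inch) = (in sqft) 6.519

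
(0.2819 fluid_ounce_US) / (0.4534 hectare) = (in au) 1.229e-20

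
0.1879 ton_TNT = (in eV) 4.907e+27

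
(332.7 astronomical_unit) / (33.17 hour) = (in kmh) 1.5e+09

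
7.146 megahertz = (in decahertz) 7.146e+05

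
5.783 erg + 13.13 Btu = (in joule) 1.385e+04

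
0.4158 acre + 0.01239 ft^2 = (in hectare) 0.1683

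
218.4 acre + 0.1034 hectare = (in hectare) 88.49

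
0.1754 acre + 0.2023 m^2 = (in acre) 0.1754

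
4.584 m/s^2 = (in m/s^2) 4.584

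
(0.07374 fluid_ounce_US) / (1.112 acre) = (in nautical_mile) 2.617e-13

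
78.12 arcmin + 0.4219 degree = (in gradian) 1.915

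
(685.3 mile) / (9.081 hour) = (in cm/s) 3374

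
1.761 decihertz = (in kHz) 0.0001761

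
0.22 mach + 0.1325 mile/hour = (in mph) 167.7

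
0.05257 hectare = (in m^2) 525.7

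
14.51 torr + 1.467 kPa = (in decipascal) 3.402e+04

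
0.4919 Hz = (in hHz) 0.004919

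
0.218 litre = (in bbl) 0.001371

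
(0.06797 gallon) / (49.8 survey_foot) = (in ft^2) 0.0001825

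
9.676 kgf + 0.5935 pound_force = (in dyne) 9.753e+06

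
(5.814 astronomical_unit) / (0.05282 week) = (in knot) 5.292e+07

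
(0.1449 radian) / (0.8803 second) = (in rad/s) 0.1646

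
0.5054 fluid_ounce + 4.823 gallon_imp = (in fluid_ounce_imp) 772.2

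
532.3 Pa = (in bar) 0.005323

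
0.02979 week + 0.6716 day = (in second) 7.604e+04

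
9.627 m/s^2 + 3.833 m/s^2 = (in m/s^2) 13.46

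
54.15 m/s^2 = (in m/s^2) 54.15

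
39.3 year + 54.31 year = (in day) 3.417e+04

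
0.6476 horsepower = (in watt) 482.9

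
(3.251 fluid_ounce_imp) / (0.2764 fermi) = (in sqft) 3.597e+12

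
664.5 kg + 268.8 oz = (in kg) 672.1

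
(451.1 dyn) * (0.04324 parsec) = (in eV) 3.757e+31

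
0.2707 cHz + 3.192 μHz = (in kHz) 2.71e-06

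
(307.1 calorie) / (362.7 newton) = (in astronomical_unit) 2.368e-11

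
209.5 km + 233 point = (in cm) 2.095e+07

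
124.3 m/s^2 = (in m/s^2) 124.3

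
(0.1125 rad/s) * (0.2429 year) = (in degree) 4.938e+07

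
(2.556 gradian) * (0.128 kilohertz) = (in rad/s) 5.139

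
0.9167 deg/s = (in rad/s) 0.016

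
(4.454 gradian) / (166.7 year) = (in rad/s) 1.331e-11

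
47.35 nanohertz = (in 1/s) 4.735e-08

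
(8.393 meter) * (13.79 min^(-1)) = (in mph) 4.315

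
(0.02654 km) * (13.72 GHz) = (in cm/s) 3.641e+13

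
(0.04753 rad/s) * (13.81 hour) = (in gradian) 1.504e+05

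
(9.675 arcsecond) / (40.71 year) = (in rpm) 3.489e-13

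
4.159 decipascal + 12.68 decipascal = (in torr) 0.01263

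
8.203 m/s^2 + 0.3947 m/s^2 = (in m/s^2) 8.598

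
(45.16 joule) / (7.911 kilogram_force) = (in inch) 22.92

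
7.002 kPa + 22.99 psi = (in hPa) 1655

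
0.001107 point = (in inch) 1.537e-05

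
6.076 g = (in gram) 6.076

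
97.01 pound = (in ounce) 1552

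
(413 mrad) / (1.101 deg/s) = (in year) 6.815e-07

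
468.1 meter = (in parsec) 1.517e-14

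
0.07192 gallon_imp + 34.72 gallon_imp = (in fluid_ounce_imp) 5567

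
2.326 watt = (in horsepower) 0.003119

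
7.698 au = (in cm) 1.152e+14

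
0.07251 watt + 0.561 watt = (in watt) 0.6335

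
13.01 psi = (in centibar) 89.7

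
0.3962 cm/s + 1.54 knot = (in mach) 0.002338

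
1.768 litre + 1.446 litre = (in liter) 3.214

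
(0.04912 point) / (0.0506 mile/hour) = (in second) 0.0007661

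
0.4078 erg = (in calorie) 9.747e-09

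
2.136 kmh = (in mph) 1.327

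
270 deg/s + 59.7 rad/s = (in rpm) 615.1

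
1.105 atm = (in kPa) 112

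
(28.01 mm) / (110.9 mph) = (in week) 9.342e-10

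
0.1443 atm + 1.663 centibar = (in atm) 0.1607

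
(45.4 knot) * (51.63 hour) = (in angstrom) 4.341e+16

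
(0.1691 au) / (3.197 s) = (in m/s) 7.913e+09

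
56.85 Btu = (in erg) 5.998e+11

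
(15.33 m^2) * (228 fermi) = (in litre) 3.495e-09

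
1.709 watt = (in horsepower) 0.002292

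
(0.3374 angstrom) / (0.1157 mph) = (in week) 1.079e-15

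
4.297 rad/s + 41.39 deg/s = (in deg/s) 287.6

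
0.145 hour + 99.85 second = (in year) 1.972e-05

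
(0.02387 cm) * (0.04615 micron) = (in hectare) 1.102e-15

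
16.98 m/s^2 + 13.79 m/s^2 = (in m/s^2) 30.77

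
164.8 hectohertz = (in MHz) 0.01648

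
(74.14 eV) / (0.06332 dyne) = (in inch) 7.386e-10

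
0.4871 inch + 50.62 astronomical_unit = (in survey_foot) 2.484e+13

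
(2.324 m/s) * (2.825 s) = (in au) 4.389e-11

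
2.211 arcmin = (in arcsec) 132.7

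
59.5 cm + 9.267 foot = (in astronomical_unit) 2.286e-11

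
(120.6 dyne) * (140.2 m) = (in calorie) 0.04041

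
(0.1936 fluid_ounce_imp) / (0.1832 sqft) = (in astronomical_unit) 2.16e-15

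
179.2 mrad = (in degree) 10.27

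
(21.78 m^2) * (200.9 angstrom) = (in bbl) 2.752e-06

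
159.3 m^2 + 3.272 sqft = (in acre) 0.03944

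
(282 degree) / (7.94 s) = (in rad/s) 0.6199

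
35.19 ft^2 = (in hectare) 0.0003269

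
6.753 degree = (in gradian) 7.503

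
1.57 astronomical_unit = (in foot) 7.706e+11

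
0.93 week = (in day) 6.51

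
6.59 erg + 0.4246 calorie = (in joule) 1.777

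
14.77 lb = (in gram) 6700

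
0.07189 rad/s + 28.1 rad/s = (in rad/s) 28.17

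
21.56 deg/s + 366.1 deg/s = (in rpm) 64.61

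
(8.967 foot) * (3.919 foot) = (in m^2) 3.265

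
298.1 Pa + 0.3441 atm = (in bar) 0.3516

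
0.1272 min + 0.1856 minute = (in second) 18.77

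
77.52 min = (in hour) 1.292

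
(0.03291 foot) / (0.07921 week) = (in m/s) 2.094e-07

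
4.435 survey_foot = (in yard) 1.478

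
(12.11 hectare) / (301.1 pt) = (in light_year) 1.205e-10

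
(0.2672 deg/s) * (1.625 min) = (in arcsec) 9.379e+04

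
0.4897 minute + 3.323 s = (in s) 32.7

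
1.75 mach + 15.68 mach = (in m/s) 5935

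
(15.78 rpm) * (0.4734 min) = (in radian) 46.94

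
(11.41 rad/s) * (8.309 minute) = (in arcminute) 1.956e+07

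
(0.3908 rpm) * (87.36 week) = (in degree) 1.239e+08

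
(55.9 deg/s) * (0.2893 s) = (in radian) 0.2823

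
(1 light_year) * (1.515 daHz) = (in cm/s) 1.433e+19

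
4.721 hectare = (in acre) 11.67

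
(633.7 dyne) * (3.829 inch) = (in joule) 0.0006163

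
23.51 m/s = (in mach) 0.06905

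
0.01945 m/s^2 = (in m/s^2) 0.01945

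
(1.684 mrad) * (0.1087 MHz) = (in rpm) 1748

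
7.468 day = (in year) 0.02046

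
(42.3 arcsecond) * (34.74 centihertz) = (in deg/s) 0.004082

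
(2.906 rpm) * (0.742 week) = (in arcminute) 4.695e+08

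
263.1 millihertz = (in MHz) 2.631e-07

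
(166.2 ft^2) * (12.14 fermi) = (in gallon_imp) 4.123e-11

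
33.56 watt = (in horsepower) 0.045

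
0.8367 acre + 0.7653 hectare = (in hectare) 1.104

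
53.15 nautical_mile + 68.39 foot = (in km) 98.45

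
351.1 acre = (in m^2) 1.421e+06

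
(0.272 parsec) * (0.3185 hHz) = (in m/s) 2.673e+17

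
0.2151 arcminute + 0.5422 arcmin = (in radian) 0.0002203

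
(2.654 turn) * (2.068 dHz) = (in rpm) 32.93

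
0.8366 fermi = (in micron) 8.366e-10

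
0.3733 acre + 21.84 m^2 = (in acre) 0.3787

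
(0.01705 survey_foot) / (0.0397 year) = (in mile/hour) 9.285e-09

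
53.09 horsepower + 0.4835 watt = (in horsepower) 53.09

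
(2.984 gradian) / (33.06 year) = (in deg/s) 2.576e-09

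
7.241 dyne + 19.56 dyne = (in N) 0.000268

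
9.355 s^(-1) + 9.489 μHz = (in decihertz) 93.55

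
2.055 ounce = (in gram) 58.26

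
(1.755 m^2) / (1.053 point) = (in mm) 4.724e+06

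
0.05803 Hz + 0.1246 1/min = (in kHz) 6.011e-05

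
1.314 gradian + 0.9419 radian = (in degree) 55.15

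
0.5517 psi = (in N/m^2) 3804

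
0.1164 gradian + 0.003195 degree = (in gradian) 0.12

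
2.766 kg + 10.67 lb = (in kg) 7.606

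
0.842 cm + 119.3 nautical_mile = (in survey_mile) 137.3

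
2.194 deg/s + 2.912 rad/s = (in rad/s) 2.95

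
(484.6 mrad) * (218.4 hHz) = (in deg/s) 6.064e+05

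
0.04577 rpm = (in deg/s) 0.2746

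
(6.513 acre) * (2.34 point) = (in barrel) 136.9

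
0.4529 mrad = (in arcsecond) 93.42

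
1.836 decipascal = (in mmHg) 0.001377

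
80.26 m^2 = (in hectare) 0.008026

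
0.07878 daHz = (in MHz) 7.878e-07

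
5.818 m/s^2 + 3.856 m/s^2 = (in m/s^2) 9.674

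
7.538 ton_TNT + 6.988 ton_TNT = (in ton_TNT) 14.53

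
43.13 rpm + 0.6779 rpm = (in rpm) 43.81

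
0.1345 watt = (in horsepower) 0.0001804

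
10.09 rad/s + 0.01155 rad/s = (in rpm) 96.46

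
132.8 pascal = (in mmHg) 0.9961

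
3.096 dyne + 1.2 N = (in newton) 1.2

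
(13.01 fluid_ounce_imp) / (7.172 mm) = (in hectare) 5.154e-06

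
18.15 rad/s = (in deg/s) 1040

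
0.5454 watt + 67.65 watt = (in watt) 68.2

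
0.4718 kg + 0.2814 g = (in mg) 4.721e+05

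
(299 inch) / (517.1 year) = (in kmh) 1.677e-09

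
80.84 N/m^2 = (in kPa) 0.08084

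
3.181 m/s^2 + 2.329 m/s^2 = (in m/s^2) 5.51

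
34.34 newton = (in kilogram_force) 3.502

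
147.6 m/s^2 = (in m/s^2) 147.6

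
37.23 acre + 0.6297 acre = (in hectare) 15.32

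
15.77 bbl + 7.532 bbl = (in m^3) 3.705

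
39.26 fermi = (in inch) 1.546e-12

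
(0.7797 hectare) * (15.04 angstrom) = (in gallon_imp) 0.00258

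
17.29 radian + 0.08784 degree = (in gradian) 1101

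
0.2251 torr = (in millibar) 0.3001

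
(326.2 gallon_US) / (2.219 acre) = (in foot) 0.0004511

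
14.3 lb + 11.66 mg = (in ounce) 228.8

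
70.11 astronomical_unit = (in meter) 1.049e+13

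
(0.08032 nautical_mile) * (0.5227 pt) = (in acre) 6.778e-06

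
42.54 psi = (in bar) 2.933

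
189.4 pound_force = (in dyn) 8.425e+07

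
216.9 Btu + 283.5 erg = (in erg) 2.288e+12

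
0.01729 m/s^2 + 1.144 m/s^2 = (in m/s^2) 1.161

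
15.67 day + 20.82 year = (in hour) 1.828e+05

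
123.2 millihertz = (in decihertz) 1.232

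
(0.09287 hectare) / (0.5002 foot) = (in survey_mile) 3.785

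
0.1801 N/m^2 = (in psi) 2.612e-05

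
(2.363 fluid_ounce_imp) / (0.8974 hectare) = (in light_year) 7.908e-25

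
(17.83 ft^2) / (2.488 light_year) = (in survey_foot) 2.309e-16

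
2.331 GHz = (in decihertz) 2.331e+10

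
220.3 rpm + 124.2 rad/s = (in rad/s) 147.3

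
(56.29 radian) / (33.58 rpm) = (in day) 0.0001853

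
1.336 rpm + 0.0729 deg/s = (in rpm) 1.348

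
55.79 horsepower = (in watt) 4.16e+04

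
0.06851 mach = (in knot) 45.35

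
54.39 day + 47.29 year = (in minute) 2.493e+07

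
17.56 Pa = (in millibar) 0.1756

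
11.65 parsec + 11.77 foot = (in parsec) 11.65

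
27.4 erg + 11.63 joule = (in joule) 11.63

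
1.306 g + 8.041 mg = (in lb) 0.002897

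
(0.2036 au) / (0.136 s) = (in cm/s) 2.24e+13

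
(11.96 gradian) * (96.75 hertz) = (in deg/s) 1041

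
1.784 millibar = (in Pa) 178.4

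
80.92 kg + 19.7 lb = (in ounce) 3170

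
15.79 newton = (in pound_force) 3.55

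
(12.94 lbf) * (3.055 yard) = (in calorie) 38.43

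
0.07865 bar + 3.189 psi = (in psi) 4.33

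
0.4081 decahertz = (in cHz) 408.1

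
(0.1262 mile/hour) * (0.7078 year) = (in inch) 4.958e+07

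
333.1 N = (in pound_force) 74.88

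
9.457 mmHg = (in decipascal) 1.261e+04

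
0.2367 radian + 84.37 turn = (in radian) 530.3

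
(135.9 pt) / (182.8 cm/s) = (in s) 0.02623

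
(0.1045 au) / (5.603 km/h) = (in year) 318.5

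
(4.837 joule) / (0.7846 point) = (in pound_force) 3929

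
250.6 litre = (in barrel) 1.576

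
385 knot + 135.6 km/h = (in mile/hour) 527.3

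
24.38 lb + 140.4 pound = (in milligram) 7.474e+07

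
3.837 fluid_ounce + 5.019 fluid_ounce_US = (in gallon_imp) 0.05761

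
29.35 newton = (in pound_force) 6.598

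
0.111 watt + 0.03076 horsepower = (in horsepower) 0.03091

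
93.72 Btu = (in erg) 9.888e+11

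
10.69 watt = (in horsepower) 0.01434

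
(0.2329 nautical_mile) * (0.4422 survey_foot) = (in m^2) 58.14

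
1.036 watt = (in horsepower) 0.001389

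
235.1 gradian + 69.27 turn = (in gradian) 2.794e+04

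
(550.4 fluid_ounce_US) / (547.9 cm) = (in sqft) 0.03198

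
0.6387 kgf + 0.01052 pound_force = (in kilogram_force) 0.6435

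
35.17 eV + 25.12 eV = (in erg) 9.66e-11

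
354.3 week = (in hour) 5.952e+04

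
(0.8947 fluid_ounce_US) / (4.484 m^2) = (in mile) 3.667e-09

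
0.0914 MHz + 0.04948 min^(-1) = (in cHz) 9.14e+06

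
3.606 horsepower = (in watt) 2689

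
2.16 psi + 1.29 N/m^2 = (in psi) 2.16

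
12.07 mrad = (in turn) 0.001921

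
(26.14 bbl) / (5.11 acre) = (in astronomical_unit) 1.343e-15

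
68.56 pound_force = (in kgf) 31.1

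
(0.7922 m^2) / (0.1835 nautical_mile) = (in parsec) 7.555e-20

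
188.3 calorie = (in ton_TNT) 1.883e-07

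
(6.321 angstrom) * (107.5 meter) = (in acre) 1.679e-11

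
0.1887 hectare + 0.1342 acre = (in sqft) 2.616e+04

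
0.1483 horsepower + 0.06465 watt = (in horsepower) 0.1484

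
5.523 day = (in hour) 132.6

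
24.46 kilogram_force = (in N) 239.9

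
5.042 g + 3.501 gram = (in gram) 8.543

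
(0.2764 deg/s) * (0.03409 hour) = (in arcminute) 2035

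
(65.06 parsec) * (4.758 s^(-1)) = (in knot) 1.857e+19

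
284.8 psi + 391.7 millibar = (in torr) 1.502e+04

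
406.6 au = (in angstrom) 6.083e+23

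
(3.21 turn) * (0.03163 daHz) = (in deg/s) 365.5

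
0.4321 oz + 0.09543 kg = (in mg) 1.077e+05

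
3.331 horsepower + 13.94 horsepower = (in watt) 1.288e+04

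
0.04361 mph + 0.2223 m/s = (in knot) 0.47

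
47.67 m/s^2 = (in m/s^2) 47.67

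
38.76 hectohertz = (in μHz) 3.876e+09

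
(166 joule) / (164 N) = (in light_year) 1.07e-16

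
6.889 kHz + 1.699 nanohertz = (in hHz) 68.89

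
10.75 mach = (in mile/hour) 8188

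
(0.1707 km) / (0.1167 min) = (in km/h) 87.76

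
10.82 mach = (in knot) 7162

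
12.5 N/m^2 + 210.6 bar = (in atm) 207.8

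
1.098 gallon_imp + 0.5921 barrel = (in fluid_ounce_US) 3352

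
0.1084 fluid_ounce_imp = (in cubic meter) 3.08e-06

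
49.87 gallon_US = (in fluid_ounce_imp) 6644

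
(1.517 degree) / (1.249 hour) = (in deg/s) 0.0003374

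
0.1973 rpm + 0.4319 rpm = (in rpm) 0.6292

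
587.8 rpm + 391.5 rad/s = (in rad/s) 453.1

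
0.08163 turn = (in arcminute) 1763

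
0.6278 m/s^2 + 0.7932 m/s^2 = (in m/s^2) 1.421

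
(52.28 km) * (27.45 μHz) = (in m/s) 1.435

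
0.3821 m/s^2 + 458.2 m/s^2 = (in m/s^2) 458.6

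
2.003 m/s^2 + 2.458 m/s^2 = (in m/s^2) 4.461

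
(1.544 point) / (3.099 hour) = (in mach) 1.434e-10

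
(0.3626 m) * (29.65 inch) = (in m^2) 0.2731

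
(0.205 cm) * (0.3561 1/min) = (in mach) 3.573e-08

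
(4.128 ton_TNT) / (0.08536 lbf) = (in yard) 4.975e+10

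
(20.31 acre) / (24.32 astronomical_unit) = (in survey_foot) 7.412e-08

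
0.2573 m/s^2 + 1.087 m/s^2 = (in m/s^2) 1.344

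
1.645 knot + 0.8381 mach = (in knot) 556.4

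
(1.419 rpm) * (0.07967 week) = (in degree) 4.102e+05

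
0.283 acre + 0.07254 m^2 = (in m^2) 1145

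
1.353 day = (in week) 0.1933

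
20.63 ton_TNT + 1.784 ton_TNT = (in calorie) 2.241e+10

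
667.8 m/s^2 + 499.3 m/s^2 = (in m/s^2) 1167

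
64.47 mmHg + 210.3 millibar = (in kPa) 29.63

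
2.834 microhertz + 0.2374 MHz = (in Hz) 2.374e+05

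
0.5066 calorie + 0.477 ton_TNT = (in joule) 1.996e+09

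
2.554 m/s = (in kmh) 9.194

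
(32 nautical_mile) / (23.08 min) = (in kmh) 154.1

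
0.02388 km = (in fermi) 2.388e+16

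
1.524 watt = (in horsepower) 0.002044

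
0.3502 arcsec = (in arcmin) 0.005837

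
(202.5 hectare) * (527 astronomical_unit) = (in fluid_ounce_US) 5.398e+24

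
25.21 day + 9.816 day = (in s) 3.026e+06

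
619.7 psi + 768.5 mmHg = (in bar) 43.75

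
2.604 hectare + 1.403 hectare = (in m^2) 4.007e+04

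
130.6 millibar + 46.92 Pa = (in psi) 1.901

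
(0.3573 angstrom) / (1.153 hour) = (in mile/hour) 1.926e-14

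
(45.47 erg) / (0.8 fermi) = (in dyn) 5.684e+14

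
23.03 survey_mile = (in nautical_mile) 20.01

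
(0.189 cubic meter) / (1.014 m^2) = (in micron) 1.864e+05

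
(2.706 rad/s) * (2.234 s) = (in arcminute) 2.078e+04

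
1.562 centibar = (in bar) 0.01562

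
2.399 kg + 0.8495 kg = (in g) 3248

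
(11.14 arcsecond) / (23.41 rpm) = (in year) 6.986e-13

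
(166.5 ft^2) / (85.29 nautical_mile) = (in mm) 0.09793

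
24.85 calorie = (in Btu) 0.09855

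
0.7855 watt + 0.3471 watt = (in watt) 1.133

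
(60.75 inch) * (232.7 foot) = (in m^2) 109.4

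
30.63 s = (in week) 5.064e-05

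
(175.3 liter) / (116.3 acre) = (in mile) 2.314e-10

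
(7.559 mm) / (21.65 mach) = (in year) 3.251e-14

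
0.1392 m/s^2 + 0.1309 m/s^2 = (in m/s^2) 0.2701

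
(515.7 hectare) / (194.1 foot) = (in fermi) 8.717e+19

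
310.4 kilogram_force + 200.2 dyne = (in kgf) 310.4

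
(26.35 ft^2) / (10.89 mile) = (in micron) 139.7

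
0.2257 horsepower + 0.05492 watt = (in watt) 168.4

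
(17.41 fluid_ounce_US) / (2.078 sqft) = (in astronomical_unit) 1.783e-14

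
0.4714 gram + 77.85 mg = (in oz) 0.01937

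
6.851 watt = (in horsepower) 0.009187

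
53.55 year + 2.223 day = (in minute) 2.815e+07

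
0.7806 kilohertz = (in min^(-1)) 4.684e+04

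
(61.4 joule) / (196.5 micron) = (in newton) 3.125e+05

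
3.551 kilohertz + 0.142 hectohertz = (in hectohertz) 35.65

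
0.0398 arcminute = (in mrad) 0.01158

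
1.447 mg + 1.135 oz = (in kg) 0.03218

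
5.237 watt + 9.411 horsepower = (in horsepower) 9.418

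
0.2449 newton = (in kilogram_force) 0.02497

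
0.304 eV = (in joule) 4.871e-20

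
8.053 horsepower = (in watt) 6005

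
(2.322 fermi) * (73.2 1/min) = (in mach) 8.32e-18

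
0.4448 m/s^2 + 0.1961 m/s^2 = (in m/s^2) 0.6409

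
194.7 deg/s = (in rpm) 32.45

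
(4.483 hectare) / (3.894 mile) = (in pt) 2.028e+04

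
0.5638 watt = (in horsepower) 0.0007561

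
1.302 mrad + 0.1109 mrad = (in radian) 0.001413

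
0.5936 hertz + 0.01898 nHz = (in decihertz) 5.936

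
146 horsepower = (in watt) 1.089e+05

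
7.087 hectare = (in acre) 17.51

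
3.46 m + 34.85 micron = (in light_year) 3.657e-16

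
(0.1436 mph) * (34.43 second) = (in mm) 2210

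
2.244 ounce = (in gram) 63.62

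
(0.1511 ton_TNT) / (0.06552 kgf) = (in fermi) 9.839e+23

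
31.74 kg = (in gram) 3.174e+04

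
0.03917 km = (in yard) 42.84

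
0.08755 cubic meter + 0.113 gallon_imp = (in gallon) 23.26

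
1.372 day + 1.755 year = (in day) 641.9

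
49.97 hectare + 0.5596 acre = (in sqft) 5.403e+06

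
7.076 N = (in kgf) 0.7216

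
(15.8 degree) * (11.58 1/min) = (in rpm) 0.5082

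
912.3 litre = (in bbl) 5.738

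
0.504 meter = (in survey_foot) 1.654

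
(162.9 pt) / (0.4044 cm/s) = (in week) 2.35e-05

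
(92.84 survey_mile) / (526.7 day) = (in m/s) 0.003283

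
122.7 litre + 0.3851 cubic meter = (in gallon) 134.1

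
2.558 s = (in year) 8.111e-08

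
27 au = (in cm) 4.039e+14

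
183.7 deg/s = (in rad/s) 3.206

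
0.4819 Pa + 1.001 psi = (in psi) 1.001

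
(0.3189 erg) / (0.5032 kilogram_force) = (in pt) 1.832e-05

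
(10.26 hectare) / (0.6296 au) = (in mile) 6.769e-10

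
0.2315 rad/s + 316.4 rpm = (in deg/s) 1912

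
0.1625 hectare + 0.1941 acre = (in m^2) 2410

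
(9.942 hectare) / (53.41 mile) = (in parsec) 3.748e-17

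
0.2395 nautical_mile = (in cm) 4.436e+04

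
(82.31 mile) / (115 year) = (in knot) 7.1e-05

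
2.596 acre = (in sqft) 1.131e+05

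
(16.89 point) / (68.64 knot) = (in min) 2.812e-06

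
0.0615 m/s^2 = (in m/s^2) 0.0615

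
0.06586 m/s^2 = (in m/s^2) 0.06586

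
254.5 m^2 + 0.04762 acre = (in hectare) 0.04472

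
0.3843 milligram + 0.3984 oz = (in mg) 1.129e+04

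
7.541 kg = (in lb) 16.63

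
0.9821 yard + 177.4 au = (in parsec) 0.0008601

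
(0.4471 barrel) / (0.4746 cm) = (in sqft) 161.2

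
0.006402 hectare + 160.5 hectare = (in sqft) 1.728e+07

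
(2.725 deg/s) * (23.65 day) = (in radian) 9.718e+04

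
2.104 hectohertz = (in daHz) 21.04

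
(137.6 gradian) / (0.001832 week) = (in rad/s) 0.001951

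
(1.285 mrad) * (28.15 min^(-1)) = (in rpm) 0.005757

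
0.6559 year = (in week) 34.2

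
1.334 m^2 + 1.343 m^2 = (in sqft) 28.81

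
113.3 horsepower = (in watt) 8.449e+04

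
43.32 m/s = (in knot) 84.21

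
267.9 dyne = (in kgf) 0.0002732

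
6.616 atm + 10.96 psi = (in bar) 7.459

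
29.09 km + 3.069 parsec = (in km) 9.47e+13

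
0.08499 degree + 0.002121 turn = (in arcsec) 3055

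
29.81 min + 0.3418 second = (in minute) 29.82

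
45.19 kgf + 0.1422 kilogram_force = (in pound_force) 99.94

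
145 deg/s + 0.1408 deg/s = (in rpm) 24.19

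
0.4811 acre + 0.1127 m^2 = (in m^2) 1947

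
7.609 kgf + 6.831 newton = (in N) 81.45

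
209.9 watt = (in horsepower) 0.2815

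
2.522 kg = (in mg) 2.522e+06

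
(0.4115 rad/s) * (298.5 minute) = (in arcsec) 1.52e+09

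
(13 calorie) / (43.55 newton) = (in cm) 124.9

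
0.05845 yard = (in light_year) 5.649e-18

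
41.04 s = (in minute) 0.684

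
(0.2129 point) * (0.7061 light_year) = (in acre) 1.24e+08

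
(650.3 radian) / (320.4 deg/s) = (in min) 1.938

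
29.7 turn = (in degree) 1.069e+04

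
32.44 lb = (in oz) 519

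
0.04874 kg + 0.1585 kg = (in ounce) 7.31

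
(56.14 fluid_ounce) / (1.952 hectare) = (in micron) 0.08505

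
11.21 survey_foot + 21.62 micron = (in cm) 341.7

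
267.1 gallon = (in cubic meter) 1.011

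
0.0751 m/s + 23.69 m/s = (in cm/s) 2377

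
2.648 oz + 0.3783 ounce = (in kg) 0.08579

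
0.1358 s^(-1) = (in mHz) 135.8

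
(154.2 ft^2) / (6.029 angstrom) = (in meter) 2.376e+10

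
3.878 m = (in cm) 387.8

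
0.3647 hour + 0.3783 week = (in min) 3835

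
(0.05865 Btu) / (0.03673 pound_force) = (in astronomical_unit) 2.532e-09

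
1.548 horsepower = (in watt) 1154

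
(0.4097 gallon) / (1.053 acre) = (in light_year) 3.847e-23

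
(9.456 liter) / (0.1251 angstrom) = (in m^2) 7.559e+08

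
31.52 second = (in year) 9.995e-07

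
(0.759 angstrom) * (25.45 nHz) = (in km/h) 6.954e-18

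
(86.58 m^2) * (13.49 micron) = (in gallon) 0.3085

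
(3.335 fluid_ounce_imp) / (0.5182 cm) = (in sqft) 0.1968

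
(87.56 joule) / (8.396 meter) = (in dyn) 1.043e+06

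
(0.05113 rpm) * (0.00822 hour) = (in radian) 0.1584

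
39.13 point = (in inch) 0.5435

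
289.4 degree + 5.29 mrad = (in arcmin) 1.738e+04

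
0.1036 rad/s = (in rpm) 0.9893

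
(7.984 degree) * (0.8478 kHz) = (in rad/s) 118.1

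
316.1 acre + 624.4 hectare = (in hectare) 752.3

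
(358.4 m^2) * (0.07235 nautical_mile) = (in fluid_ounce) 1.624e+09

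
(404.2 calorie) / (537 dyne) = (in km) 314.9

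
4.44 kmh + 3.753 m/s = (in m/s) 4.986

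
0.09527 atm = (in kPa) 9.653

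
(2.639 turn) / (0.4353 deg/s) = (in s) 2182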